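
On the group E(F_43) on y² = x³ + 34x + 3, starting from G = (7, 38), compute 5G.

(6, 37)

Repeated addition: build up to 5G.
2G: tangent at (7, 38): λ = (3·7² + 34)/(2·38) ≡ 9/33. 33⁻¹ ≡ 30 (mod 43), so λ ≡ 9·30 ≡ 12.
  x = λ² - 7 - 7 = 144 - 14 ≡ 1; y = λ·(7 - 1) - 38 ≡ 34. → (1, 34)
3G: (1, 34) + (7, 38). λ = (38 - 34)/(7 - 1) ≡ 4/6 mod 43. 6⁻¹ ≡ 36 (mod 43) since 6·36 = 216 ≡ 1, so λ ≡ 15.
  x = λ² - 1 - 7 = 225 - 8 ≡ 2; y = λ·(1 - 2) - 34 ≡ 37. → (2, 37)
4G: (2, 37) + (7, 38). λ = (38 - 37)/(7 - 2) ≡ 1/5 mod 43. 5⁻¹ ≡ 26 (mod 43), so λ ≡ 26.
  x = λ² - 2 - 7 = 676 - 9 ≡ 22; y = λ·(2 - 22) - 37 ≡ 2. → (22, 2)
5G: (22, 2) + (7, 38). λ = (38 - 2)/(7 - 22) ≡ 36/28 mod 43. 28⁻¹ ≡ 20 (mod 43), so λ ≡ 32.
  x = λ² - 22 - 7 = 1024 - 29 ≡ 6; y = λ·(22 - 6) - 2 ≡ 37. → (6, 37)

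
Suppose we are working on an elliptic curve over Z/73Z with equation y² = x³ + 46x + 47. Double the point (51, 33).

tangent at (51, 33): λ = (3·51² + 46)/(2·33) ≡ 38/66. 66⁻¹ ≡ 52 (mod 73), so λ ≡ 38·52 ≡ 5.
  x = λ² - 51 - 51 = 25 - 102 ≡ 69; y = λ·(51 - 69) - 33 ≡ 23. → (69, 23)

(69, 23)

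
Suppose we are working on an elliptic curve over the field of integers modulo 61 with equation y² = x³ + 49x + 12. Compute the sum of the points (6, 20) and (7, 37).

(6, 20) + (7, 37). λ = (37 - 20)/(7 - 6) ≡ 17/1 mod 61. 1⁻¹ ≡ 1 (mod 61) since 1·1 = 1 ≡ 1, so λ ≡ 17.
  x = λ² - 6 - 7 = 289 - 13 ≡ 32; y = λ·(6 - 32) - 20 ≡ 26. → (32, 26)

(32, 26)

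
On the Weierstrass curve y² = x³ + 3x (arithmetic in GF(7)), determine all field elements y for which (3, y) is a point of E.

1, 6

x³ + 3x + 0 = 36 ≡ 1 (mod 7).
Square roots of 1 mod 7: 1 and 6 (since 1² = 1 ≡ 1).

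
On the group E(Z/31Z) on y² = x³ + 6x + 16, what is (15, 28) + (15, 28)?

tangent at (15, 28): λ = (3·15² + 6)/(2·28) ≡ 30/25. 25⁻¹ ≡ 5 (mod 31), so λ ≡ 30·5 ≡ 26.
  x = λ² - 15 - 15 = 676 - 30 ≡ 26; y = λ·(15 - 26) - 28 ≡ 27. → (26, 27)

(26, 27)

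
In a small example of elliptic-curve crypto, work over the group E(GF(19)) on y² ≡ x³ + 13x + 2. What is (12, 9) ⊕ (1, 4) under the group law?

(12, 9) + (1, 4). λ = (4 - 9)/(1 - 12) ≡ 14/8 mod 19. 8⁻¹ ≡ 12 (mod 19), so λ ≡ 16.
  x = λ² - 12 - 1 = 256 - 13 ≡ 15; y = λ·(12 - 15) - 9 ≡ 0. → (15, 0)

(15, 0)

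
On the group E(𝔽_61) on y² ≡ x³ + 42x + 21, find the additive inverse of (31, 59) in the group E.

(31, 2)

-(31, 59) = (31, -59 mod 61) = (31, 2).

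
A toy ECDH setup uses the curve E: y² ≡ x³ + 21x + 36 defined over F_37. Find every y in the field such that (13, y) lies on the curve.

x³ + 21x + 36 = 2506 ≡ 27 (mod 37).
Square roots of 27 mod 37: 8 and 29 (since 8² = 64 ≡ 27).

8, 29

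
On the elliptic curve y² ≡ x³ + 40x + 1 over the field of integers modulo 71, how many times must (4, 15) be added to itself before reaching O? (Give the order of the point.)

10

2P: tangent at (4, 15): λ = (3·4² + 40)/(2·15) ≡ 17/30. 30⁻¹ ≡ 45 (mod 71), so λ ≡ 17·45 ≡ 55.
  x = λ² - 4 - 4 = 3025 - 8 ≡ 35; y = λ·(4 - 35) - 15 ≡ 55. → (35, 55)
3P: (35, 55) + (4, 15). λ = (15 - 55)/(4 - 35) ≡ 31/40 mod 71. 40⁻¹ ≡ 16 (mod 71), so λ ≡ 70.
  x = λ² - 35 - 4 = 4900 - 39 ≡ 33; y = λ·(35 - 33) - 55 ≡ 14. → (33, 14)
4P: (33, 14) + (4, 15). λ = (15 - 14)/(4 - 33) ≡ 1/42 mod 71. 42⁻¹ ≡ 22 (mod 71), so λ ≡ 22.
  x = λ² - 33 - 4 = 484 - 37 ≡ 21; y = λ·(33 - 21) - 14 ≡ 37. → (21, 37)
5P: (21, 37) + (4, 15). λ = (15 - 37)/(4 - 21) ≡ 49/54 mod 71. 54⁻¹ ≡ 25 (mod 71), so λ ≡ 18.
  x = λ² - 21 - 4 = 324 - 25 ≡ 15; y = λ·(21 - 15) - 37 ≡ 0. → (15, 0)
6P: (15, 0) + (4, 15). λ = (15 - 0)/(4 - 15) ≡ 15/60 mod 71. 60⁻¹ ≡ 58 (mod 71) since 60·58 = 3480 ≡ 1, so λ ≡ 18.
  x = λ² - 15 - 4 = 324 - 19 ≡ 21; y = λ·(15 - 21) - 0 ≡ 34. → (21, 34)
7P: (21, 34) + (4, 15). λ = (15 - 34)/(4 - 21) ≡ 52/54 mod 71. 54⁻¹ ≡ 25 (mod 71), so λ ≡ 22.
  x = λ² - 21 - 4 = 484 - 25 ≡ 33; y = λ·(21 - 33) - 34 ≡ 57. → (33, 57)
8P: (33, 57) + (4, 15). λ = (15 - 57)/(4 - 33) ≡ 29/42 mod 71. 42⁻¹ ≡ 22 (mod 71) since 42·22 = 924 ≡ 1, so λ ≡ 70.
  x = λ² - 33 - 4 = 4900 - 37 ≡ 35; y = λ·(33 - 35) - 57 ≡ 16. → (35, 16)
9P: (35, 16) + (4, 15). λ = (15 - 16)/(4 - 35) ≡ 70/40 mod 71. 40⁻¹ ≡ 16 (mod 71), so λ ≡ 55.
  x = λ² - 35 - 4 = 3025 - 39 ≡ 4; y = λ·(35 - 4) - 16 ≡ 56. → (4, 56)
10P: (4, 56) + (4, 15): same x and y₁ ≡ -y₂, so the sum is O.
10P = O, so the order is 10.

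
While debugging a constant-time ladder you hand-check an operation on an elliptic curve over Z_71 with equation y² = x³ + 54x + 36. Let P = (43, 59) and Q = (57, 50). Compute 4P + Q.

(68, 29)

First 4P:
Repeated addition: build up to 4P.
2P: tangent at (43, 59): λ = (3·43² + 54)/(2·59) ≡ 63/47. 47⁻¹ ≡ 68 (mod 71), so λ ≡ 63·68 ≡ 24.
  x = λ² - 43 - 43 = 576 - 86 ≡ 64; y = λ·(43 - 64) - 59 ≡ 5. → (64, 5)
3P: (64, 5) + (43, 59). λ = (59 - 5)/(43 - 64) ≡ 54/50 mod 71. 50⁻¹ ≡ 27 (mod 71), so λ ≡ 38.
  x = λ² - 64 - 43 = 1444 - 107 ≡ 59; y = λ·(64 - 59) - 5 ≡ 43. → (59, 43)
4P: (59, 43) + (43, 59). λ = (59 - 43)/(43 - 59) ≡ 16/55 mod 71. 55⁻¹ ≡ 31 (mod 71), so λ ≡ 70.
  x = λ² - 59 - 43 = 4900 - 102 ≡ 41; y = λ·(59 - 41) - 43 ≡ 10. → (41, 10)
4P = (41, 10).
Finally 4P + Q:
(41, 10) + (57, 50). λ = (50 - 10)/(57 - 41) ≡ 40/16 mod 71. 16⁻¹ ≡ 40 (mod 71), so λ ≡ 38.
  x = λ² - 41 - 57 = 1444 - 98 ≡ 68; y = λ·(41 - 68) - 10 ≡ 29. → (68, 29)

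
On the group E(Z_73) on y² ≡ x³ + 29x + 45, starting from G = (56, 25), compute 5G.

Double-and-add on 5 = (101)₂. Start with G = (56, 25) for the leading 1-bit.
double: tangent at (56, 25): λ = (3·56² + 29)/(2·25) ≡ 20/50. 50⁻¹ ≡ 19 (mod 73) since 50·19 = 950 ≡ 1, so λ ≡ 20·19 ≡ 15.
  x = λ² - 56 - 56 = 225 - 112 ≡ 40; y = λ·(56 - 40) - 25 ≡ 69. → (40, 69)
double: tangent at (40, 69): λ = (3·40² + 29)/(2·69) ≡ 11/65. 65⁻¹ ≡ 9 (mod 73) since 65·9 = 585 ≡ 1, so λ ≡ 11·9 ≡ 26.
  x = λ² - 40 - 40 = 676 - 80 ≡ 12; y = λ·(40 - 12) - 69 ≡ 2. → (12, 2)
add G: (12, 2) + (56, 25). λ = (25 - 2)/(56 - 12) ≡ 23/44 mod 73. 44⁻¹ ≡ 5 (mod 73), so λ ≡ 42.
  x = λ² - 12 - 56 = 1764 - 68 ≡ 17; y = λ·(12 - 17) - 2 ≡ 7. → (17, 7)

(17, 7)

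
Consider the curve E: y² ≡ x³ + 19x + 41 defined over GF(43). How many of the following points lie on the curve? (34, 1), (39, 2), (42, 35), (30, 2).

2

(34, 1): 1² ≡ 1, rhs ≡ 1 → on.
(39, 2): 2² ≡ 4, rhs ≡ 30 → off.
(42, 35): 35² ≡ 21, rhs ≡ 21 → on.
(30, 2): 2² ≡ 4, rhs ≡ 5 → off.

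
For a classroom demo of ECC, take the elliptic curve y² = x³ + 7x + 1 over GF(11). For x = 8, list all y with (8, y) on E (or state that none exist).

x³ + 7x + 1 = 569 ≡ 8 (mod 11).
8 is a non-residue mod 11; no y exists.

none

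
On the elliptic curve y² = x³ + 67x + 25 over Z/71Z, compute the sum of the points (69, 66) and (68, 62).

(69, 66) + (68, 62). λ = (62 - 66)/(68 - 69) ≡ 67/70 mod 71. 70⁻¹ ≡ 70 (mod 71) since 70·70 = 4900 ≡ 1, so λ ≡ 4.
  x = λ² - 69 - 68 = 16 - 137 ≡ 21; y = λ·(69 - 21) - 66 ≡ 55. → (21, 55)

(21, 55)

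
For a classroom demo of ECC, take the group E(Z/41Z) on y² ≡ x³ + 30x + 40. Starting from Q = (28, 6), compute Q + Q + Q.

(0, 9)

Repeated addition: build up to 3Q.
2Q: tangent at (28, 6): λ = (3·28² + 30)/(2·6) ≡ 4/12. 12⁻¹ ≡ 24 (mod 41), so λ ≡ 4·24 ≡ 14.
  x = λ² - 28 - 28 = 196 - 56 ≡ 17; y = λ·(28 - 17) - 6 ≡ 25. → (17, 25)
3Q: (17, 25) + (28, 6). λ = (6 - 25)/(28 - 17) ≡ 22/11 mod 41. 11⁻¹ ≡ 15 (mod 41) since 11·15 = 165 ≡ 1, so λ ≡ 2.
  x = λ² - 17 - 28 = 4 - 45 ≡ 0; y = λ·(17 - 0) - 25 ≡ 9. → (0, 9)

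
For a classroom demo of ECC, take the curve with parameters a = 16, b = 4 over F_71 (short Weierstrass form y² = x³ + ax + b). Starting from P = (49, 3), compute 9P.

(67, 36)

Repeated addition: build up to 9P.
2P: tangent at (49, 3): λ = (3·49² + 16)/(2·3) ≡ 48/6. 6⁻¹ ≡ 12 (mod 71) since 6·12 = 72 ≡ 1, so λ ≡ 48·12 ≡ 8.
  x = λ² - 49 - 49 = 64 - 98 ≡ 37; y = λ·(49 - 37) - 3 ≡ 22. → (37, 22)
3P: (37, 22) + (49, 3). λ = (3 - 22)/(49 - 37) ≡ 52/12 mod 71. 12⁻¹ ≡ 6 (mod 71), so λ ≡ 28.
  x = λ² - 37 - 49 = 784 - 86 ≡ 59; y = λ·(37 - 59) - 22 ≡ 1. → (59, 1)
4P: (59, 1) + (49, 3). λ = (3 - 1)/(49 - 59) ≡ 2/61 mod 71. 61⁻¹ ≡ 7 (mod 71) since 61·7 = 427 ≡ 1, so λ ≡ 14.
  x = λ² - 59 - 49 = 196 - 108 ≡ 17; y = λ·(59 - 17) - 1 ≡ 19. → (17, 19)
5P: (17, 19) + (49, 3). λ = (3 - 19)/(49 - 17) ≡ 55/32 mod 71. 32⁻¹ ≡ 20 (mod 71) since 32·20 = 640 ≡ 1, so λ ≡ 35.
  x = λ² - 17 - 49 = 1225 - 66 ≡ 23; y = λ·(17 - 23) - 19 ≡ 55. → (23, 55)
6P: (23, 55) + (49, 3). λ = (3 - 55)/(49 - 23) ≡ 19/26 mod 71. 26⁻¹ ≡ 41 (mod 71), so λ ≡ 69.
  x = λ² - 23 - 49 = 4761 - 72 ≡ 3; y = λ·(23 - 3) - 55 ≡ 47. → (3, 47)
7P: (3, 47) + (49, 3). λ = (3 - 47)/(49 - 3) ≡ 27/46 mod 71. 46⁻¹ ≡ 17 (mod 71), so λ ≡ 33.
  x = λ² - 3 - 49 = 1089 - 52 ≡ 43; y = λ·(3 - 43) - 47 ≡ 53. → (43, 53)
8P: (43, 53) + (49, 3). λ = (3 - 53)/(49 - 43) ≡ 21/6 mod 71. 6⁻¹ ≡ 12 (mod 71) since 6·12 = 72 ≡ 1, so λ ≡ 39.
  x = λ² - 43 - 49 = 1521 - 92 ≡ 9; y = λ·(43 - 9) - 53 ≡ 66. → (9, 66)
9P: (9, 66) + (49, 3). λ = (3 - 66)/(49 - 9) ≡ 8/40 mod 71. 40⁻¹ ≡ 16 (mod 71), so λ ≡ 57.
  x = λ² - 9 - 49 = 3249 - 58 ≡ 67; y = λ·(9 - 67) - 66 ≡ 36. → (67, 36)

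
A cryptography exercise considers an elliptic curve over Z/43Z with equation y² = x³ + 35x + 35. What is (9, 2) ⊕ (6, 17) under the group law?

(10, 3)

(9, 2) + (6, 17). λ = (17 - 2)/(6 - 9) ≡ 15/40 mod 43. 40⁻¹ ≡ 14 (mod 43), so λ ≡ 38.
  x = λ² - 9 - 6 = 1444 - 15 ≡ 10; y = λ·(9 - 10) - 2 ≡ 3. → (10, 3)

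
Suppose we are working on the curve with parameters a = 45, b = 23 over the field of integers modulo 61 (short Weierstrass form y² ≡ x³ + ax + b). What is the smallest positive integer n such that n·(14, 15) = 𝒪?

3

2P: tangent at (14, 15): λ = (3·14² + 45)/(2·15) ≡ 23/30. 30⁻¹ ≡ 59 (mod 61), so λ ≡ 23·59 ≡ 15.
  x = λ² - 14 - 14 = 225 - 28 ≡ 14; y = λ·(14 - 14) - 15 ≡ 46. → (14, 46)
3P: (14, 46) + (14, 15): same x and y₁ ≡ -y₂, so the sum is 𝒪.
3P = 𝒪, so the order is 3.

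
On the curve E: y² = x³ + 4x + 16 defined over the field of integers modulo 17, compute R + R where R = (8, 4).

(2, 7)

tangent at (8, 4): λ = (3·8² + 4)/(2·4) ≡ 9/8. 8⁻¹ ≡ 15 (mod 17), so λ ≡ 9·15 ≡ 16.
  x = λ² - 8 - 8 = 256 - 16 ≡ 2; y = λ·(8 - 2) - 4 ≡ 7. → (2, 7)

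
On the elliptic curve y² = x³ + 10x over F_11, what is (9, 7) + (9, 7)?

tangent at (9, 7): λ = (3·9² + 10)/(2·7) ≡ 0/3. 3⁻¹ ≡ 4 (mod 11) since 3·4 = 12 ≡ 1, so λ ≡ 0·4 ≡ 0.
  x = λ² - 9 - 9 = 0 - 18 ≡ 4; y = λ·(9 - 4) - 7 ≡ 4. → (4, 4)

(4, 4)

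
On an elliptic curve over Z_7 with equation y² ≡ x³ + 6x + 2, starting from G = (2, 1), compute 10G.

Repeated addition: build up to 10G.
2G: tangent at (2, 1): λ = (3·2² + 6)/(2·1) ≡ 4/2. 2⁻¹ ≡ 4 (mod 7) since 2·4 = 8 ≡ 1, so λ ≡ 4·4 ≡ 2.
  x = λ² - 2 - 2 = 4 - 4 ≡ 0; y = λ·(2 - 0) - 1 ≡ 3. → (0, 3)
3G: (0, 3) + (2, 1). λ = (1 - 3)/(2 - 0) ≡ 5/2 mod 7. 2⁻¹ ≡ 4 (mod 7) since 2·4 = 8 ≡ 1, so λ ≡ 6.
  x = λ² - 0 - 2 = 36 - 2 ≡ 6; y = λ·(0 - 6) - 3 ≡ 3. → (6, 3)
4G: (6, 3) + (2, 1). λ = (1 - 3)/(2 - 6) ≡ 5/3 mod 7. 3⁻¹ ≡ 5 (mod 7) since 3·5 = 15 ≡ 1, so λ ≡ 4.
  x = λ² - 6 - 2 = 16 - 8 ≡ 1; y = λ·(6 - 1) - 3 ≡ 3. → (1, 3)
5G: (1, 3) + (2, 1). λ = (1 - 3)/(2 - 1) ≡ 5/1 mod 7. 1⁻¹ ≡ 1 (mod 7), so λ ≡ 5.
  x = λ² - 1 - 2 = 25 - 3 ≡ 1; y = λ·(1 - 1) - 3 ≡ 4. → (1, 4)
6G: (1, 4) + (2, 1). λ = (1 - 4)/(2 - 1) ≡ 4/1 mod 7. 1⁻¹ ≡ 1 (mod 7), so λ ≡ 4.
  x = λ² - 1 - 2 = 16 - 3 ≡ 6; y = λ·(1 - 6) - 4 ≡ 4. → (6, 4)
7G: (6, 4) + (2, 1). λ = (1 - 4)/(2 - 6) ≡ 4/3 mod 7. 3⁻¹ ≡ 5 (mod 7) since 3·5 = 15 ≡ 1, so λ ≡ 6.
  x = λ² - 6 - 2 = 36 - 8 ≡ 0; y = λ·(6 - 0) - 4 ≡ 4. → (0, 4)
8G: (0, 4) + (2, 1). λ = (1 - 4)/(2 - 0) ≡ 4/2 mod 7. 2⁻¹ ≡ 4 (mod 7) since 2·4 = 8 ≡ 1, so λ ≡ 2.
  x = λ² - 0 - 2 = 4 - 2 ≡ 2; y = λ·(0 - 2) - 4 ≡ 6. → (2, 6)
9G: (2, 6) + (2, 1): same x and y₁ ≡ -y₂, so the sum is the point at infinity.
10G: the point at infinity + (2, 1) = (2, 1) (identity).

(2, 1)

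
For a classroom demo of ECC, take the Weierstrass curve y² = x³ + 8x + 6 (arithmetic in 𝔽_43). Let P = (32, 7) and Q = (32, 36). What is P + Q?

O

The two points share x = 32 and their y-coordinates satisfy 7 + 36 ≡ 0 (mod 43), so they are inverses. Their sum is 𝒪.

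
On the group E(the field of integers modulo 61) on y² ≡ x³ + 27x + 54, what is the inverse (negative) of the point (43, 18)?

(43, 43)

-(43, 18) = (43, -18 mod 61) = (43, 43).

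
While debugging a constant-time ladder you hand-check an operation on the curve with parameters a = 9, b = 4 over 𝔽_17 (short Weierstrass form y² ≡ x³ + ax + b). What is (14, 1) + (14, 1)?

(7, 6)

tangent at (14, 1): λ = (3·14² + 9)/(2·1) ≡ 2/2. 2⁻¹ ≡ 9 (mod 17), so λ ≡ 2·9 ≡ 1.
  x = λ² - 14 - 14 = 1 - 28 ≡ 7; y = λ·(14 - 7) - 1 ≡ 6. → (7, 6)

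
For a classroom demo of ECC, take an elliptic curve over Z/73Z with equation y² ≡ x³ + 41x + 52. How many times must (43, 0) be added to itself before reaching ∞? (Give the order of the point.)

2

2P: (43, 0) + (43, 0): same x and y₁ ≡ -y₂, so the sum is ∞.
2P = ∞, so the order is 2.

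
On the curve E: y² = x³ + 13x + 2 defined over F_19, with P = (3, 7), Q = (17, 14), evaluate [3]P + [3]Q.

(10, 7)

First 3P:
Repeated addition: build up to 3P.
2P: tangent at (3, 7): λ = (3·3² + 13)/(2·7) ≡ 2/14. 14⁻¹ ≡ 15 (mod 19) since 14·15 = 210 ≡ 1, so λ ≡ 2·15 ≡ 11.
  x = λ² - 3 - 3 = 121 - 6 ≡ 1; y = λ·(3 - 1) - 7 ≡ 15. → (1, 15)
3P: (1, 15) + (3, 7). λ = (7 - 15)/(3 - 1) ≡ 11/2 mod 19. 2⁻¹ ≡ 10 (mod 19), so λ ≡ 15.
  x = λ² - 1 - 3 = 225 - 4 ≡ 12; y = λ·(1 - 12) - 15 ≡ 10. → (12, 10)
3P = (12, 10).
Next 3Q:
Repeated addition: build up to 3Q.
2Q: tangent at (17, 14): λ = (3·17² + 13)/(2·14) ≡ 6/9. 9⁻¹ ≡ 17 (mod 19), so λ ≡ 6·17 ≡ 7.
  x = λ² - 17 - 17 = 49 - 34 ≡ 15; y = λ·(17 - 15) - 14 ≡ 0. → (15, 0)
3Q: (15, 0) + (17, 14). λ = (14 - 0)/(17 - 15) ≡ 14/2 mod 19. 2⁻¹ ≡ 10 (mod 19), so λ ≡ 7.
  x = λ² - 15 - 17 = 49 - 32 ≡ 17; y = λ·(15 - 17) - 0 ≡ 5. → (17, 5)
3Q = (17, 5).
Finally 3P + 3Q:
(12, 10) + (17, 5). λ = (5 - 10)/(17 - 12) ≡ 14/5 mod 19. 5⁻¹ ≡ 4 (mod 19) since 5·4 = 20 ≡ 1, so λ ≡ 18.
  x = λ² - 12 - 17 = 324 - 29 ≡ 10; y = λ·(12 - 10) - 10 ≡ 7. → (10, 7)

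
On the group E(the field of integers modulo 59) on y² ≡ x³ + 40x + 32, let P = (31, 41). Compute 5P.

Repeated addition: build up to 5P.
2P: tangent at (31, 41): λ = (3·31² + 40)/(2·41) ≡ 32/23. 23⁻¹ ≡ 18 (mod 59), so λ ≡ 32·18 ≡ 45.
  x = λ² - 31 - 31 = 2025 - 62 ≡ 16; y = λ·(31 - 16) - 41 ≡ 44. → (16, 44)
3P: (16, 44) + (31, 41). λ = (41 - 44)/(31 - 16) ≡ 56/15 mod 59. 15⁻¹ ≡ 4 (mod 59) since 15·4 = 60 ≡ 1, so λ ≡ 47.
  x = λ² - 16 - 31 = 2209 - 47 ≡ 38; y = λ·(16 - 38) - 44 ≡ 43. → (38, 43)
4P: (38, 43) + (31, 41). λ = (41 - 43)/(31 - 38) ≡ 57/52 mod 59. 52⁻¹ ≡ 42 (mod 59), so λ ≡ 34.
  x = λ² - 38 - 31 = 1156 - 69 ≡ 25; y = λ·(38 - 25) - 43 ≡ 45. → (25, 45)
5P: (25, 45) + (31, 41). λ = (41 - 45)/(31 - 25) ≡ 55/6 mod 59. 6⁻¹ ≡ 10 (mod 59), so λ ≡ 19.
  x = λ² - 25 - 31 = 361 - 56 ≡ 10; y = λ·(25 - 10) - 45 ≡ 4. → (10, 4)

(10, 4)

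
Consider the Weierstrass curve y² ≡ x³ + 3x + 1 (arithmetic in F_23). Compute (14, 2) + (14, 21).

O

The two points share x = 14 and their y-coordinates satisfy 2 + 21 ≡ 0 (mod 23), so they are inverses. Their sum is 𝒪.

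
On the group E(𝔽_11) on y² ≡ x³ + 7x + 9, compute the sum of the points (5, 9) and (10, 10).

(0, 3)

(5, 9) + (10, 10). λ = (10 - 9)/(10 - 5) ≡ 1/5 mod 11. 5⁻¹ ≡ 9 (mod 11) since 5·9 = 45 ≡ 1, so λ ≡ 9.
  x = λ² - 5 - 10 = 81 - 15 ≡ 0; y = λ·(5 - 0) - 9 ≡ 3. → (0, 3)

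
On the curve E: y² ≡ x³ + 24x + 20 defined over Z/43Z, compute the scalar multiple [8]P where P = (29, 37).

Double-and-add on 8 = (1000)₂. Start with P = (29, 37) for the leading 1-bit.
double: tangent at (29, 37): λ = (3·29² + 24)/(2·37) ≡ 10/31. 31⁻¹ ≡ 25 (mod 43), so λ ≡ 10·25 ≡ 35.
  x = λ² - 29 - 29 = 1225 - 58 ≡ 6; y = λ·(29 - 6) - 37 ≡ 37. → (6, 37)
double: tangent at (6, 37): λ = (3·6² + 24)/(2·37) ≡ 3/31. 31⁻¹ ≡ 25 (mod 43) since 31·25 = 775 ≡ 1, so λ ≡ 3·25 ≡ 32.
  x = λ² - 6 - 6 = 1024 - 12 ≡ 23; y = λ·(6 - 23) - 37 ≡ 21. → (23, 21)
double: tangent at (23, 21): λ = (3·23² + 24)/(2·21) ≡ 20/42. 42⁻¹ ≡ 42 (mod 43), so λ ≡ 20·42 ≡ 23.
  x = λ² - 23 - 23 = 529 - 46 ≡ 10; y = λ·(23 - 10) - 21 ≡ 20. → (10, 20)

(10, 20)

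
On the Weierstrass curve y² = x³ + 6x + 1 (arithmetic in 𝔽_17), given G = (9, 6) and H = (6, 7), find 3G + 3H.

First 3G:
Repeated addition: build up to 3G.
2G: tangent at (9, 6): λ = (3·9² + 6)/(2·6) ≡ 11/12. 12⁻¹ ≡ 10 (mod 17) since 12·10 = 120 ≡ 1, so λ ≡ 11·10 ≡ 8.
  x = λ² - 9 - 9 = 64 - 18 ≡ 12; y = λ·(9 - 12) - 6 ≡ 4. → (12, 4)
3G: (12, 4) + (9, 6). λ = (6 - 4)/(9 - 12) ≡ 2/14 mod 17. 14⁻¹ ≡ 11 (mod 17), so λ ≡ 5.
  x = λ² - 12 - 9 = 25 - 21 ≡ 4; y = λ·(12 - 4) - 4 ≡ 2. → (4, 2)
3G = (4, 2).
Next 3H:
Repeated addition: build up to 3H.
2H: tangent at (6, 7): λ = (3·6² + 6)/(2·7) ≡ 12/14. 14⁻¹ ≡ 11 (mod 17), so λ ≡ 12·11 ≡ 13.
  x = λ² - 6 - 6 = 169 - 12 ≡ 4; y = λ·(6 - 4) - 7 ≡ 2. → (4, 2)
3H: (4, 2) + (6, 7). λ = (7 - 2)/(6 - 4) ≡ 5/2 mod 17. 2⁻¹ ≡ 9 (mod 17) since 2·9 = 18 ≡ 1, so λ ≡ 11.
  x = λ² - 4 - 6 = 121 - 10 ≡ 9; y = λ·(4 - 9) - 2 ≡ 11. → (9, 11)
3H = (9, 11).
Finally 3G + 3H:
(4, 2) + (9, 11). λ = (11 - 2)/(9 - 4) ≡ 9/5 mod 17. 5⁻¹ ≡ 7 (mod 17), so λ ≡ 12.
  x = λ² - 4 - 9 = 144 - 13 ≡ 12; y = λ·(4 - 12) - 2 ≡ 4. → (12, 4)

(12, 4)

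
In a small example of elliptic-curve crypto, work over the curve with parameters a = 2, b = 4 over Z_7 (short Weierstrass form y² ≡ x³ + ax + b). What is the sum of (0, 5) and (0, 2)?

O

The two points share x = 0 and their y-coordinates satisfy 5 + 2 ≡ 0 (mod 7), so they are inverses. Their sum is 𝒪.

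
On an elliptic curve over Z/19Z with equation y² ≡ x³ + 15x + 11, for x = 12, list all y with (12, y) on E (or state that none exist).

x³ + 15x + 11 = 1919 ≡ 0 (mod 19).
Only y = 0 satisfies y² ≡ 0.

0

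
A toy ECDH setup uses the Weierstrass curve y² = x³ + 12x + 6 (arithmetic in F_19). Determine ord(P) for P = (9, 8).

12

2P: tangent at (9, 8): λ = (3·9² + 12)/(2·8) ≡ 8/16. 16⁻¹ ≡ 6 (mod 19) since 16·6 = 96 ≡ 1, so λ ≡ 8·6 ≡ 10.
  x = λ² - 9 - 9 = 100 - 18 ≡ 6; y = λ·(9 - 6) - 8 ≡ 3. → (6, 3)
3P: (6, 3) + (9, 8). λ = (8 - 3)/(9 - 6) ≡ 5/3 mod 19. 3⁻¹ ≡ 13 (mod 19) since 3·13 = 39 ≡ 1, so λ ≡ 8.
  x = λ² - 6 - 9 = 64 - 15 ≡ 11; y = λ·(6 - 11) - 3 ≡ 14. → (11, 14)
4P: (11, 14) + (9, 8). λ = (8 - 14)/(9 - 11) ≡ 13/17 mod 19. 17⁻¹ ≡ 9 (mod 19), so λ ≡ 3.
  x = λ² - 11 - 9 = 9 - 20 ≡ 8; y = λ·(11 - 8) - 14 ≡ 14. → (8, 14)
5P: (8, 14) + (9, 8). λ = (8 - 14)/(9 - 8) ≡ 13/1 mod 19. 1⁻¹ ≡ 1 (mod 19) since 1·1 = 1 ≡ 1, so λ ≡ 13.
  x = λ² - 8 - 9 = 169 - 17 ≡ 0; y = λ·(8 - 0) - 14 ≡ 14. → (0, 14)
6P: (0, 14) + (9, 8). λ = (8 - 14)/(9 - 0) ≡ 13/9 mod 19. 9⁻¹ ≡ 17 (mod 19) since 9·17 = 153 ≡ 1, so λ ≡ 12.
  x = λ² - 0 - 9 = 144 - 9 ≡ 2; y = λ·(0 - 2) - 14 ≡ 0. → (2, 0)
7P: (2, 0) + (9, 8). λ = (8 - 0)/(9 - 2) ≡ 8/7 mod 19. 7⁻¹ ≡ 11 (mod 19), so λ ≡ 12.
  x = λ² - 2 - 9 = 144 - 11 ≡ 0; y = λ·(2 - 0) - 0 ≡ 5. → (0, 5)
8P: (0, 5) + (9, 8). λ = (8 - 5)/(9 - 0) ≡ 3/9 mod 19. 9⁻¹ ≡ 17 (mod 19), so λ ≡ 13.
  x = λ² - 0 - 9 = 169 - 9 ≡ 8; y = λ·(0 - 8) - 5 ≡ 5. → (8, 5)
9P: (8, 5) + (9, 8). λ = (8 - 5)/(9 - 8) ≡ 3/1 mod 19. 1⁻¹ ≡ 1 (mod 19) since 1·1 = 1 ≡ 1, so λ ≡ 3.
  x = λ² - 8 - 9 = 9 - 17 ≡ 11; y = λ·(8 - 11) - 5 ≡ 5. → (11, 5)
10P: (11, 5) + (9, 8). λ = (8 - 5)/(9 - 11) ≡ 3/17 mod 19. 17⁻¹ ≡ 9 (mod 19) since 17·9 = 153 ≡ 1, so λ ≡ 8.
  x = λ² - 11 - 9 = 64 - 20 ≡ 6; y = λ·(11 - 6) - 5 ≡ 16. → (6, 16)
11P: (6, 16) + (9, 8). λ = (8 - 16)/(9 - 6) ≡ 11/3 mod 19. 3⁻¹ ≡ 13 (mod 19) since 3·13 = 39 ≡ 1, so λ ≡ 10.
  x = λ² - 6 - 9 = 100 - 15 ≡ 9; y = λ·(6 - 9) - 16 ≡ 11. → (9, 11)
12P: (9, 11) + (9, 8): same x and y₁ ≡ -y₂, so the sum is O.
12P = O, so the order is 12.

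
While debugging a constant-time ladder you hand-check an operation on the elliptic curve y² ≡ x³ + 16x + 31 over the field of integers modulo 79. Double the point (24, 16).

(19, 59)

tangent at (24, 16): λ = (3·24² + 16)/(2·16) ≡ 6/32. 32⁻¹ ≡ 42 (mod 79), so λ ≡ 6·42 ≡ 15.
  x = λ² - 24 - 24 = 225 - 48 ≡ 19; y = λ·(24 - 19) - 16 ≡ 59. → (19, 59)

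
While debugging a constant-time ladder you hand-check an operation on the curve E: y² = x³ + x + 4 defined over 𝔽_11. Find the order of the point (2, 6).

2P: tangent at (2, 6): λ = (3·2² + 1)/(2·6) ≡ 2/1. 1⁻¹ ≡ 1 (mod 11), so λ ≡ 2·1 ≡ 2.
  x = λ² - 2 - 2 = 4 - 4 ≡ 0; y = λ·(2 - 0) - 6 ≡ 9. → (0, 9)
3P: (0, 9) + (2, 6). λ = (6 - 9)/(2 - 0) ≡ 8/2 mod 11. 2⁻¹ ≡ 6 (mod 11), so λ ≡ 4.
  x = λ² - 0 - 2 = 16 - 2 ≡ 3; y = λ·(0 - 3) - 9 ≡ 1. → (3, 1)
4P: (3, 1) + (2, 6). λ = (6 - 1)/(2 - 3) ≡ 5/10 mod 11. 10⁻¹ ≡ 10 (mod 11), so λ ≡ 6.
  x = λ² - 3 - 2 = 36 - 5 ≡ 9; y = λ·(3 - 9) - 1 ≡ 7. → (9, 7)
5P: (9, 7) + (2, 6). λ = (6 - 7)/(2 - 9) ≡ 10/4 mod 11. 4⁻¹ ≡ 3 (mod 11), so λ ≡ 8.
  x = λ² - 9 - 2 = 64 - 11 ≡ 9; y = λ·(9 - 9) - 7 ≡ 4. → (9, 4)
6P: (9, 4) + (2, 6). λ = (6 - 4)/(2 - 9) ≡ 2/4 mod 11. 4⁻¹ ≡ 3 (mod 11), so λ ≡ 6.
  x = λ² - 9 - 2 = 36 - 11 ≡ 3; y = λ·(9 - 3) - 4 ≡ 10. → (3, 10)
7P: (3, 10) + (2, 6). λ = (6 - 10)/(2 - 3) ≡ 7/10 mod 11. 10⁻¹ ≡ 10 (mod 11), so λ ≡ 4.
  x = λ² - 3 - 2 = 16 - 5 ≡ 0; y = λ·(3 - 0) - 10 ≡ 2. → (0, 2)
8P: (0, 2) + (2, 6). λ = (6 - 2)/(2 - 0) ≡ 4/2 mod 11. 2⁻¹ ≡ 6 (mod 11) since 2·6 = 12 ≡ 1, so λ ≡ 2.
  x = λ² - 0 - 2 = 4 - 2 ≡ 2; y = λ·(0 - 2) - 2 ≡ 5. → (2, 5)
9P: (2, 5) + (2, 6): same x and y₁ ≡ -y₂, so the sum is O.
9P = O, so the order is 9.

9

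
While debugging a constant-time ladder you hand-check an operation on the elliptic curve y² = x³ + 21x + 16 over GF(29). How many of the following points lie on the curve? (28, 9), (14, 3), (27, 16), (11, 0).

3

(28, 9): 9² ≡ 23, rhs ≡ 23 → on.
(14, 3): 3² ≡ 9, rhs ≡ 9 → on.
(27, 16): 16² ≡ 24, rhs ≡ 24 → on.
(11, 0): 0² ≡ 0, rhs ≡ 12 → off.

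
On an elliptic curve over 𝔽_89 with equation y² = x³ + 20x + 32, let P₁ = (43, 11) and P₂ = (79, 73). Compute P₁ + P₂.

(51, 84)

(43, 11) + (79, 73). λ = (73 - 11)/(79 - 43) ≡ 62/36 mod 89. 36⁻¹ ≡ 47 (mod 89), so λ ≡ 66.
  x = λ² - 43 - 79 = 4356 - 122 ≡ 51; y = λ·(43 - 51) - 11 ≡ 84. → (51, 84)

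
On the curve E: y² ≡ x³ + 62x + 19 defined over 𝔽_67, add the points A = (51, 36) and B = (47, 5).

(51, 36) + (47, 5). λ = (5 - 36)/(47 - 51) ≡ 36/63 mod 67. 63⁻¹ ≡ 50 (mod 67) since 63·50 = 3150 ≡ 1, so λ ≡ 58.
  x = λ² - 51 - 47 = 3364 - 98 ≡ 50; y = λ·(51 - 50) - 36 ≡ 22. → (50, 22)

(50, 22)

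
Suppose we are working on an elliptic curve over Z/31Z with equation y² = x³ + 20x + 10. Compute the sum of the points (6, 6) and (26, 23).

(6, 6) + (26, 23). λ = (23 - 6)/(26 - 6) ≡ 17/20 mod 31. 20⁻¹ ≡ 14 (mod 31) since 20·14 = 280 ≡ 1, so λ ≡ 21.
  x = λ² - 6 - 26 = 441 - 32 ≡ 6; y = λ·(6 - 6) - 6 ≡ 25. → (6, 25)

(6, 25)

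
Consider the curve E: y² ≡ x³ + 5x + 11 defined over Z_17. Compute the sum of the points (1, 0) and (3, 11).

(1, 0) + (3, 11). λ = (11 - 0)/(3 - 1) ≡ 11/2 mod 17. 2⁻¹ ≡ 9 (mod 17) since 2·9 = 18 ≡ 1, so λ ≡ 14.
  x = λ² - 1 - 3 = 196 - 4 ≡ 5; y = λ·(1 - 5) - 0 ≡ 12. → (5, 12)

(5, 12)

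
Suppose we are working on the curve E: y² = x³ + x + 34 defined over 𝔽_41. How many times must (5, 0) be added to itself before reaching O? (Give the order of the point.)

2P: (5, 0) + (5, 0): same x and y₁ ≡ -y₂, so the sum is O.
2P = O, so the order is 2.

2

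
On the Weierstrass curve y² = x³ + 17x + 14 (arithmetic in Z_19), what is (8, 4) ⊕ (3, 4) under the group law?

(8, 15)

(8, 4) + (3, 4). λ = (4 - 4)/(3 - 8) ≡ 0/14 mod 19. 14⁻¹ ≡ 15 (mod 19) since 14·15 = 210 ≡ 1, so λ ≡ 0.
  x = λ² - 8 - 3 = 0 - 11 ≡ 8; y = λ·(8 - 8) - 4 ≡ 15. → (8, 15)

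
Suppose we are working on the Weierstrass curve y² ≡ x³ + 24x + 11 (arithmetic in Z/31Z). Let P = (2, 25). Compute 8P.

Double-and-add on 8 = (1000)₂. Start with P = (2, 25) for the leading 1-bit.
double: tangent at (2, 25): λ = (3·2² + 24)/(2·25) ≡ 5/19. 19⁻¹ ≡ 18 (mod 31) since 19·18 = 342 ≡ 1, so λ ≡ 5·18 ≡ 28.
  x = λ² - 2 - 2 = 784 - 4 ≡ 5; y = λ·(2 - 5) - 25 ≡ 15. → (5, 15)
double: tangent at (5, 15): λ = (3·5² + 24)/(2·15) ≡ 6/30. 30⁻¹ ≡ 30 (mod 31), so λ ≡ 6·30 ≡ 25.
  x = λ² - 5 - 5 = 625 - 10 ≡ 26; y = λ·(5 - 26) - 15 ≡ 18. → (26, 18)
double: tangent at (26, 18): λ = (3·26² + 24)/(2·18) ≡ 6/5. 5⁻¹ ≡ 25 (mod 31), so λ ≡ 6·25 ≡ 26.
  x = λ² - 26 - 26 = 676 - 52 ≡ 4; y = λ·(26 - 4) - 18 ≡ 27. → (4, 27)

(4, 27)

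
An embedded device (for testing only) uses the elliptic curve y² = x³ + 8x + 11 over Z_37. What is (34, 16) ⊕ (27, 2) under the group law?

(34, 16) + (27, 2). λ = (2 - 16)/(27 - 34) ≡ 23/30 mod 37. 30⁻¹ ≡ 21 (mod 37) since 30·21 = 630 ≡ 1, so λ ≡ 2.
  x = λ² - 34 - 27 = 4 - 61 ≡ 17; y = λ·(34 - 17) - 16 ≡ 18. → (17, 18)

(17, 18)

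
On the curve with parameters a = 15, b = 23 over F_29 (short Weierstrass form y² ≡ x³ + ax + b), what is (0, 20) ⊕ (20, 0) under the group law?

(0, 20) + (20, 0). λ = (0 - 20)/(20 - 0) ≡ 9/20 mod 29. 20⁻¹ ≡ 16 (mod 29), so λ ≡ 28.
  x = λ² - 0 - 20 = 784 - 20 ≡ 10; y = λ·(0 - 10) - 20 ≡ 19. → (10, 19)

(10, 19)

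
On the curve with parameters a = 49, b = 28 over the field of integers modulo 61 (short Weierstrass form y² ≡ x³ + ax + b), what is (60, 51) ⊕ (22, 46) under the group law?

(60, 51) + (22, 46). λ = (46 - 51)/(22 - 60) ≡ 56/23 mod 61. 23⁻¹ ≡ 8 (mod 61) since 23·8 = 184 ≡ 1, so λ ≡ 21.
  x = λ² - 60 - 22 = 441 - 82 ≡ 54; y = λ·(60 - 54) - 51 ≡ 14. → (54, 14)

(54, 14)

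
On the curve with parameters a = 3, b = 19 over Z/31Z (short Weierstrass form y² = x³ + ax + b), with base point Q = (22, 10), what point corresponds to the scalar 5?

Repeated addition: build up to 5Q.
2Q: tangent at (22, 10): λ = (3·22² + 3)/(2·10) ≡ 29/20. 20⁻¹ ≡ 14 (mod 31), so λ ≡ 29·14 ≡ 3.
  x = λ² - 22 - 22 = 9 - 44 ≡ 27; y = λ·(22 - 27) - 10 ≡ 6. → (27, 6)
3Q: (27, 6) + (22, 10). λ = (10 - 6)/(22 - 27) ≡ 4/26 mod 31. 26⁻¹ ≡ 6 (mod 31) since 26·6 = 156 ≡ 1, so λ ≡ 24.
  x = λ² - 27 - 22 = 576 - 49 ≡ 0; y = λ·(27 - 0) - 6 ≡ 22. → (0, 22)
4Q: (0, 22) + (22, 10). λ = (10 - 22)/(22 - 0) ≡ 19/22 mod 31. 22⁻¹ ≡ 24 (mod 31), so λ ≡ 22.
  x = λ² - 0 - 22 = 484 - 22 ≡ 28; y = λ·(0 - 28) - 22 ≡ 13. → (28, 13)
5Q: (28, 13) + (22, 10). λ = (10 - 13)/(22 - 28) ≡ 28/25 mod 31. 25⁻¹ ≡ 5 (mod 31) since 25·5 = 125 ≡ 1, so λ ≡ 16.
  x = λ² - 28 - 22 = 256 - 50 ≡ 20; y = λ·(28 - 20) - 13 ≡ 22. → (20, 22)

(20, 22)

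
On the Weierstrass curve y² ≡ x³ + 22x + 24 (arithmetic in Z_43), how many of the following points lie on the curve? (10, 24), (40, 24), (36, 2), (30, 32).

(10, 24): 24² ≡ 17, rhs ≡ 40 → off.
(40, 24): 24² ≡ 17, rhs ≡ 17 → on.
(36, 2): 2² ≡ 4, rhs ≡ 0 → off.
(30, 32): 32² ≡ 35, rhs ≡ 35 → on.

2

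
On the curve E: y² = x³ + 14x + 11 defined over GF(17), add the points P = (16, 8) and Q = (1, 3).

(2, 8)

(16, 8) + (1, 3). λ = (3 - 8)/(1 - 16) ≡ 12/2 mod 17. 2⁻¹ ≡ 9 (mod 17), so λ ≡ 6.
  x = λ² - 16 - 1 = 36 - 17 ≡ 2; y = λ·(16 - 2) - 8 ≡ 8. → (2, 8)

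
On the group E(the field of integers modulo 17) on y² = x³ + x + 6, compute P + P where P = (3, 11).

(7, 4)

tangent at (3, 11): λ = (3·3² + 1)/(2·11) ≡ 11/5. 5⁻¹ ≡ 7 (mod 17) since 5·7 = 35 ≡ 1, so λ ≡ 11·7 ≡ 9.
  x = λ² - 3 - 3 = 81 - 6 ≡ 7; y = λ·(3 - 7) - 11 ≡ 4. → (7, 4)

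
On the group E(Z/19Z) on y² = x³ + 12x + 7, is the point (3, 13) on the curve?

y² = 13² ≡ 17; x³ + 12x + 7 = 70 ≡ 13 (mod 19). 17 ≠ 13.

no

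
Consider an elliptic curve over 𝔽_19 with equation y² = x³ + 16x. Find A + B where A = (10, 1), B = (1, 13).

(14, 17)

(10, 1) + (1, 13). λ = (13 - 1)/(1 - 10) ≡ 12/10 mod 19. 10⁻¹ ≡ 2 (mod 19), so λ ≡ 5.
  x = λ² - 10 - 1 = 25 - 11 ≡ 14; y = λ·(10 - 14) - 1 ≡ 17. → (14, 17)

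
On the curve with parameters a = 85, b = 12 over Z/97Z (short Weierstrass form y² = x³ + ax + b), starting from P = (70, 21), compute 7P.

Repeated addition: build up to 7P.
2P: tangent at (70, 21): λ = (3·70² + 85)/(2·21) ≡ 41/42. 42⁻¹ ≡ 67 (mod 97), so λ ≡ 41·67 ≡ 31.
  x = λ² - 70 - 70 = 961 - 140 ≡ 45; y = λ·(70 - 45) - 21 ≡ 75. → (45, 75)
3P: (45, 75) + (70, 21). λ = (21 - 75)/(70 - 45) ≡ 43/25 mod 97. 25⁻¹ ≡ 66 (mod 97), so λ ≡ 25.
  x = λ² - 45 - 70 = 625 - 115 ≡ 25; y = λ·(45 - 25) - 75 ≡ 37. → (25, 37)
4P: (25, 37) + (70, 21). λ = (21 - 37)/(70 - 25) ≡ 81/45 mod 97. 45⁻¹ ≡ 69 (mod 97), so λ ≡ 60.
  x = λ² - 25 - 70 = 3600 - 95 ≡ 13; y = λ·(25 - 13) - 37 ≡ 4. → (13, 4)
5P: (13, 4) + (70, 21). λ = (21 - 4)/(70 - 13) ≡ 17/57 mod 97. 57⁻¹ ≡ 80 (mod 97), so λ ≡ 2.
  x = λ² - 13 - 70 = 4 - 83 ≡ 18; y = λ·(13 - 18) - 4 ≡ 83. → (18, 83)
6P: (18, 83) + (70, 21). λ = (21 - 83)/(70 - 18) ≡ 35/52 mod 97. 52⁻¹ ≡ 28 (mod 97), so λ ≡ 10.
  x = λ² - 18 - 70 = 100 - 88 ≡ 12; y = λ·(18 - 12) - 83 ≡ 74. → (12, 74)
7P: (12, 74) + (70, 21). λ = (21 - 74)/(70 - 12) ≡ 44/58 mod 97. 58⁻¹ ≡ 92 (mod 97) since 58·92 = 5336 ≡ 1, so λ ≡ 71.
  x = λ² - 12 - 70 = 5041 - 82 ≡ 12; y = λ·(12 - 12) - 74 ≡ 23. → (12, 23)

(12, 23)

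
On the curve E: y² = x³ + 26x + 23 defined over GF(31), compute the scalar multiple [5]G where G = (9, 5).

Repeated addition: build up to 5G.
2G: tangent at (9, 5): λ = (3·9² + 26)/(2·5) ≡ 21/10. 10⁻¹ ≡ 28 (mod 31), so λ ≡ 21·28 ≡ 30.
  x = λ² - 9 - 9 = 900 - 18 ≡ 14; y = λ·(9 - 14) - 5 ≡ 0. → (14, 0)
3G: (14, 0) + (9, 5). λ = (5 - 0)/(9 - 14) ≡ 5/26 mod 31. 26⁻¹ ≡ 6 (mod 31) since 26·6 = 156 ≡ 1, so λ ≡ 30.
  x = λ² - 14 - 9 = 900 - 23 ≡ 9; y = λ·(14 - 9) - 0 ≡ 26. → (9, 26)
4G: (9, 26) + (9, 5): same x and y₁ ≡ -y₂, so the sum is O.
5G: O + (9, 5) = (9, 5) (identity).

(9, 5)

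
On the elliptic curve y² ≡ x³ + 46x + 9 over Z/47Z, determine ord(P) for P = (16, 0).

2

2P: (16, 0) + (16, 0): same x and y₁ ≡ -y₂, so the sum is the point at infinity.
2P = the point at infinity, so the order is 2.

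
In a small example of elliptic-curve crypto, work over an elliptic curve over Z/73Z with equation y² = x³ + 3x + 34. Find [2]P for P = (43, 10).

(33, 64)

tangent at (43, 10): λ = (3·43² + 3)/(2·10) ≡ 2/20. 20⁻¹ ≡ 11 (mod 73), so λ ≡ 2·11 ≡ 22.
  x = λ² - 43 - 43 = 484 - 86 ≡ 33; y = λ·(43 - 33) - 10 ≡ 64. → (33, 64)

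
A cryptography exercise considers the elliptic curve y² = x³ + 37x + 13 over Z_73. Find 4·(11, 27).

Write G = (11, 27).
Repeated addition: build up to 4G.
2G: tangent at (11, 27): λ = (3·11² + 37)/(2·27) ≡ 35/54. 54⁻¹ ≡ 23 (mod 73) since 54·23 = 1242 ≡ 1, so λ ≡ 35·23 ≡ 2.
  x = λ² - 11 - 11 = 4 - 22 ≡ 55; y = λ·(11 - 55) - 27 ≡ 31. → (55, 31)
3G: (55, 31) + (11, 27). λ = (27 - 31)/(11 - 55) ≡ 69/29 mod 73. 29⁻¹ ≡ 68 (mod 73), so λ ≡ 20.
  x = λ² - 55 - 11 = 400 - 66 ≡ 42; y = λ·(55 - 42) - 31 ≡ 10. → (42, 10)
4G: (42, 10) + (11, 27). λ = (27 - 10)/(11 - 42) ≡ 17/42 mod 73. 42⁻¹ ≡ 40 (mod 73), so λ ≡ 23.
  x = λ² - 42 - 11 = 529 - 53 ≡ 38; y = λ·(42 - 38) - 10 ≡ 9. → (38, 9)

(38, 9)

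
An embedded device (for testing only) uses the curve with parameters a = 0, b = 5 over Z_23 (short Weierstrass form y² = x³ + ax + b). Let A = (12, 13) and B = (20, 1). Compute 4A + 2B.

First 4A:
Double-and-add on 4 = (100)₂. Start with A = (12, 13) for the leading 1-bit.
double: tangent at (12, 13): λ = (3·12² + 0)/(2·13) ≡ 18/3. 3⁻¹ ≡ 8 (mod 23) since 3·8 = 24 ≡ 1, so λ ≡ 18·8 ≡ 6.
  x = λ² - 12 - 12 = 36 - 24 ≡ 12; y = λ·(12 - 12) - 13 ≡ 10. → (12, 10)
double: tangent at (12, 10): λ = (3·12² + 0)/(2·10) ≡ 18/20. 20⁻¹ ≡ 15 (mod 23) since 20·15 = 300 ≡ 1, so λ ≡ 18·15 ≡ 17.
  x = λ² - 12 - 12 = 289 - 24 ≡ 12; y = λ·(12 - 12) - 10 ≡ 13. → (12, 13)
4A = (12, 13).
Next 2B:
Repeated addition: build up to 2B.
2B: tangent at (20, 1): λ = (3·20² + 0)/(2·1) ≡ 4/2. 2⁻¹ ≡ 12 (mod 23), so λ ≡ 4·12 ≡ 2.
  x = λ² - 20 - 20 = 4 - 40 ≡ 10; y = λ·(20 - 10) - 1 ≡ 19. → (10, 19)
2B = (10, 19).
Finally 4A + 2B:
(12, 13) + (10, 19). λ = (19 - 13)/(10 - 12) ≡ 6/21 mod 23. 21⁻¹ ≡ 11 (mod 23) since 21·11 = 231 ≡ 1, so λ ≡ 20.
  x = λ² - 12 - 10 = 400 - 22 ≡ 10; y = λ·(12 - 10) - 13 ≡ 4. → (10, 4)

(10, 4)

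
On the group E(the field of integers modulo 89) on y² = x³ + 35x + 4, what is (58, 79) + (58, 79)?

(52, 78)

tangent at (58, 79): λ = (3·58² + 35)/(2·79) ≡ 70/69. 69⁻¹ ≡ 40 (mod 89) since 69·40 = 2760 ≡ 1, so λ ≡ 70·40 ≡ 41.
  x = λ² - 58 - 58 = 1681 - 116 ≡ 52; y = λ·(58 - 52) - 79 ≡ 78. → (52, 78)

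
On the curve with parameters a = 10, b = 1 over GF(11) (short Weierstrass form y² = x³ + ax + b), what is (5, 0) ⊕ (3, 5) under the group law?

(1, 1)

(5, 0) + (3, 5). λ = (5 - 0)/(3 - 5) ≡ 5/9 mod 11. 9⁻¹ ≡ 5 (mod 11) since 9·5 = 45 ≡ 1, so λ ≡ 3.
  x = λ² - 5 - 3 = 9 - 8 ≡ 1; y = λ·(5 - 1) - 0 ≡ 1. → (1, 1)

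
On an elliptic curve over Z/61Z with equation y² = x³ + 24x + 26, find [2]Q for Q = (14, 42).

(45, 11)

tangent at (14, 42): λ = (3·14² + 24)/(2·42) ≡ 2/23. 23⁻¹ ≡ 8 (mod 61), so λ ≡ 2·8 ≡ 16.
  x = λ² - 14 - 14 = 256 - 28 ≡ 45; y = λ·(14 - 45) - 42 ≡ 11. → (45, 11)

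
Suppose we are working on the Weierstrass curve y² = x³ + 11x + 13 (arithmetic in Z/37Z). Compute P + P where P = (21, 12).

(4, 11)

tangent at (21, 12): λ = (3·21² + 11)/(2·12) ≡ 2/24. 24⁻¹ ≡ 17 (mod 37) since 24·17 = 408 ≡ 1, so λ ≡ 2·17 ≡ 34.
  x = λ² - 21 - 21 = 1156 - 42 ≡ 4; y = λ·(21 - 4) - 12 ≡ 11. → (4, 11)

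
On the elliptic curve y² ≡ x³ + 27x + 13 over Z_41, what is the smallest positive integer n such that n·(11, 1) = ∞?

7

2P: tangent at (11, 1): λ = (3·11² + 27)/(2·1) ≡ 21/2. 2⁻¹ ≡ 21 (mod 41), so λ ≡ 21·21 ≡ 31.
  x = λ² - 11 - 11 = 961 - 22 ≡ 37; y = λ·(11 - 37) - 1 ≡ 13. → (37, 13)
3P: (37, 13) + (11, 1). λ = (1 - 13)/(11 - 37) ≡ 29/15 mod 41. 15⁻¹ ≡ 11 (mod 41), so λ ≡ 32.
  x = λ² - 37 - 11 = 1024 - 48 ≡ 33; y = λ·(37 - 33) - 13 ≡ 33. → (33, 33)
4P: (33, 33) + (11, 1). λ = (1 - 33)/(11 - 33) ≡ 9/19 mod 41. 19⁻¹ ≡ 13 (mod 41) since 19·13 = 247 ≡ 1, so λ ≡ 35.
  x = λ² - 33 - 11 = 1225 - 44 ≡ 33; y = λ·(33 - 33) - 33 ≡ 8. → (33, 8)
5P: (33, 8) + (11, 1). λ = (1 - 8)/(11 - 33) ≡ 34/19 mod 41. 19⁻¹ ≡ 13 (mod 41) since 19·13 = 247 ≡ 1, so λ ≡ 32.
  x = λ² - 33 - 11 = 1024 - 44 ≡ 37; y = λ·(33 - 37) - 8 ≡ 28. → (37, 28)
6P: (37, 28) + (11, 1). λ = (1 - 28)/(11 - 37) ≡ 14/15 mod 41. 15⁻¹ ≡ 11 (mod 41), so λ ≡ 31.
  x = λ² - 37 - 11 = 961 - 48 ≡ 11; y = λ·(37 - 11) - 28 ≡ 40. → (11, 40)
7P: (11, 40) + (11, 1): same x and y₁ ≡ -y₂, so the sum is ∞.
7P = ∞, so the order is 7.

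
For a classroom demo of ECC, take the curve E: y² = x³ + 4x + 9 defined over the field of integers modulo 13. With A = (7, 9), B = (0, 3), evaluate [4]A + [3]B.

First 4A:
Double-and-add on 4 = (100)₂. Start with A = (7, 9) for the leading 1-bit.
double: tangent at (7, 9): λ = (3·7² + 4)/(2·9) ≡ 8/5. 5⁻¹ ≡ 8 (mod 13), so λ ≡ 8·8 ≡ 12.
  x = λ² - 7 - 7 = 144 - 14 ≡ 0; y = λ·(7 - 0) - 9 ≡ 10. → (0, 10)
double: tangent at (0, 10): λ = (3·0² + 4)/(2·10) ≡ 4/7. 7⁻¹ ≡ 2 (mod 13), so λ ≡ 4·2 ≡ 8.
  x = λ² - 0 - 0 = 64 - 0 ≡ 12; y = λ·(0 - 12) - 10 ≡ 11. → (12, 11)
4A = (12, 11).
Next 3B:
Repeated addition: build up to 3B.
2B: tangent at (0, 3): λ = (3·0² + 4)/(2·3) ≡ 4/6. 6⁻¹ ≡ 11 (mod 13) since 6·11 = 66 ≡ 1, so λ ≡ 4·11 ≡ 5.
  x = λ² - 0 - 0 = 25 - 0 ≡ 12; y = λ·(0 - 12) - 3 ≡ 2. → (12, 2)
3B: (12, 2) + (0, 3). λ = (3 - 2)/(0 - 12) ≡ 1/1 mod 13. 1⁻¹ ≡ 1 (mod 13) since 1·1 = 1 ≡ 1, so λ ≡ 1.
  x = λ² - 12 - 0 = 1 - 12 ≡ 2; y = λ·(12 - 2) - 2 ≡ 8. → (2, 8)
3B = (2, 8).
Finally 4A + 3B:
(12, 11) + (2, 8). λ = (8 - 11)/(2 - 12) ≡ 10/3 mod 13. 3⁻¹ ≡ 9 (mod 13), so λ ≡ 12.
  x = λ² - 12 - 2 = 144 - 14 ≡ 0; y = λ·(12 - 0) - 11 ≡ 3. → (0, 3)

(0, 3)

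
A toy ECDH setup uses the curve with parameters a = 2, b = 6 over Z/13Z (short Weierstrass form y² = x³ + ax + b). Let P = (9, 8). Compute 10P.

Double-and-add on 10 = (1010)₂. Start with P = (9, 8) for the leading 1-bit.
double: tangent at (9, 8): λ = (3·9² + 2)/(2·8) ≡ 11/3. 3⁻¹ ≡ 9 (mod 13) since 3·9 = 27 ≡ 1, so λ ≡ 11·9 ≡ 8.
  x = λ² - 9 - 9 = 64 - 18 ≡ 7; y = λ·(9 - 7) - 8 ≡ 8. → (7, 8)
double: tangent at (7, 8): λ = (3·7² + 2)/(2·8) ≡ 6/3. 3⁻¹ ≡ 9 (mod 13) since 3·9 = 27 ≡ 1, so λ ≡ 6·9 ≡ 2.
  x = λ² - 7 - 7 = 4 - 14 ≡ 3; y = λ·(7 - 3) - 8 ≡ 0. → (3, 0)
add P: (3, 0) + (9, 8). λ = (8 - 0)/(9 - 3) ≡ 8/6 mod 13. 6⁻¹ ≡ 11 (mod 13), so λ ≡ 10.
  x = λ² - 3 - 9 = 100 - 12 ≡ 10; y = λ·(3 - 10) - 0 ≡ 8. → (10, 8)
double: tangent at (10, 8): λ = (3·10² + 2)/(2·8) ≡ 3/3. 3⁻¹ ≡ 9 (mod 13), so λ ≡ 3·9 ≡ 1.
  x = λ² - 10 - 10 = 1 - 20 ≡ 7; y = λ·(10 - 7) - 8 ≡ 8. → (7, 8)

(7, 8)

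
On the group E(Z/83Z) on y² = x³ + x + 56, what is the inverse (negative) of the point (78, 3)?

-(78, 3) = (78, -3 mod 83) = (78, 80).

(78, 80)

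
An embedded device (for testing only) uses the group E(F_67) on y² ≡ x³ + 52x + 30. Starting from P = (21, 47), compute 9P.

(44, 0)

Double-and-add on 9 = (1001)₂. Start with P = (21, 47) for the leading 1-bit.
double: tangent at (21, 47): λ = (3·21² + 52)/(2·47) ≡ 35/27. 27⁻¹ ≡ 5 (mod 67) since 27·5 = 135 ≡ 1, so λ ≡ 35·5 ≡ 41.
  x = λ² - 21 - 21 = 1681 - 42 ≡ 31; y = λ·(21 - 31) - 47 ≡ 12. → (31, 12)
double: tangent at (31, 12): λ = (3·31² + 52)/(2·12) ≡ 54/24. 24⁻¹ ≡ 14 (mod 67), so λ ≡ 54·14 ≡ 19.
  x = λ² - 31 - 31 = 361 - 62 ≡ 31; y = λ·(31 - 31) - 12 ≡ 55. → (31, 55)
double: tangent at (31, 55): λ = (3·31² + 52)/(2·55) ≡ 54/43. 43⁻¹ ≡ 53 (mod 67), so λ ≡ 54·53 ≡ 48.
  x = λ² - 31 - 31 = 2304 - 62 ≡ 31; y = λ·(31 - 31) - 55 ≡ 12. → (31, 12)
add P: (31, 12) + (21, 47). λ = (47 - 12)/(21 - 31) ≡ 35/57 mod 67. 57⁻¹ ≡ 20 (mod 67), so λ ≡ 30.
  x = λ² - 31 - 21 = 900 - 52 ≡ 44; y = λ·(31 - 44) - 12 ≡ 0. → (44, 0)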